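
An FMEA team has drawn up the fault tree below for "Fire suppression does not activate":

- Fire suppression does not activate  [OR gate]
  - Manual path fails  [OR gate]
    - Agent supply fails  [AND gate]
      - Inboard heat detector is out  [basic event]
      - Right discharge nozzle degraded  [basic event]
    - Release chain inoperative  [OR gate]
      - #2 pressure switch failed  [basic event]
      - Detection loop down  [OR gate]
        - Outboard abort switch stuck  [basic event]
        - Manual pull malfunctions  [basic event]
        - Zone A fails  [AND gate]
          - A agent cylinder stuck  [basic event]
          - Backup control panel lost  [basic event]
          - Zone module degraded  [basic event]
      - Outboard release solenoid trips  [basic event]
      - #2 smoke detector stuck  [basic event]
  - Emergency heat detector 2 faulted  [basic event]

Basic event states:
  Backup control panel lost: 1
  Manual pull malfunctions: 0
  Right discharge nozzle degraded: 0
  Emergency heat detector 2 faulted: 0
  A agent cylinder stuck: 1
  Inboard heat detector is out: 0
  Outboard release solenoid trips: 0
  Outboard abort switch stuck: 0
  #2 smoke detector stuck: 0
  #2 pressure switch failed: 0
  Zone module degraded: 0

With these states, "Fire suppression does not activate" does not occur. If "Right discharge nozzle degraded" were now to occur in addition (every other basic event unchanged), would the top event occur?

No

Counterfactual: set "Right discharge nozzle degraded" to occurred.
Agent supply fails [AND]: Inboard heat detector is out=not, Right discharge nozzle degraded=occurs → not all inputs occur → does not occur.
Zone A fails [AND]: A agent cylinder stuck=occurs, Backup control panel lost=occurs, Zone module degraded=not → not all inputs occur → does not occur.
Detection loop down [OR]: Outboard abort switch stuck=not, Manual pull malfunctions=not, Zone A fails=not → no input occurs → does not occur.
Release chain inoperative [OR]: #2 pressure switch failed=not, Detection loop down=not, Outboard release solenoid trips=not, #2 smoke detector stuck=not → no input occurs → does not occur.
Manual path fails [OR]: Agent supply fails=not, Release chain inoperative=not → no input occurs → does not occur.
Fire suppression does not activate [OR]: Manual path fails=not, Emergency heat detector 2 faulted=not → no input occurs → does not occur.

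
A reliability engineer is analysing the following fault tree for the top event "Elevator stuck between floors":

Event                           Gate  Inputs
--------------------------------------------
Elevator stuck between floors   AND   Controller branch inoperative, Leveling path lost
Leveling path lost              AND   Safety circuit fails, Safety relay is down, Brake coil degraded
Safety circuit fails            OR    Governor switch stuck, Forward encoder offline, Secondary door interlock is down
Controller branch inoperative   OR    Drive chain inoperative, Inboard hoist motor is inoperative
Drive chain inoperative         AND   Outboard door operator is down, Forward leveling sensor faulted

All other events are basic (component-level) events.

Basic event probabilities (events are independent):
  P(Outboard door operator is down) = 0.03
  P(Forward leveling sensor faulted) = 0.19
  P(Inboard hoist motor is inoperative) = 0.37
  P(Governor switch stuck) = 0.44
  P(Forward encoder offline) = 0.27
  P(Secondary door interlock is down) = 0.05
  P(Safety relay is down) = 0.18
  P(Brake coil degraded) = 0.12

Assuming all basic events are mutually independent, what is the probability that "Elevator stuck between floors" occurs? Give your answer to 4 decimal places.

P(Drive chain inoperative) [AND] = 0.03 × 0.19 = 0.005700
P(Controller branch inoperative) [OR] = 1 − (1−0.005700) × (1−0.37) = 0.373591
P(Safety circuit fails) [OR] = 1 − (1−0.44) × (1−0.27) × (1−0.05) = 0.611640
P(Leveling path lost) [AND] = 0.611640 × 0.18 × 0.12 = 0.013211
P(Elevator stuck between floors) [AND] = 0.373591 × 0.013211 = 0.004936
Rounded to 4 decimal places: P(Elevator stuck between floors) ≈ 0.0049.

0.0049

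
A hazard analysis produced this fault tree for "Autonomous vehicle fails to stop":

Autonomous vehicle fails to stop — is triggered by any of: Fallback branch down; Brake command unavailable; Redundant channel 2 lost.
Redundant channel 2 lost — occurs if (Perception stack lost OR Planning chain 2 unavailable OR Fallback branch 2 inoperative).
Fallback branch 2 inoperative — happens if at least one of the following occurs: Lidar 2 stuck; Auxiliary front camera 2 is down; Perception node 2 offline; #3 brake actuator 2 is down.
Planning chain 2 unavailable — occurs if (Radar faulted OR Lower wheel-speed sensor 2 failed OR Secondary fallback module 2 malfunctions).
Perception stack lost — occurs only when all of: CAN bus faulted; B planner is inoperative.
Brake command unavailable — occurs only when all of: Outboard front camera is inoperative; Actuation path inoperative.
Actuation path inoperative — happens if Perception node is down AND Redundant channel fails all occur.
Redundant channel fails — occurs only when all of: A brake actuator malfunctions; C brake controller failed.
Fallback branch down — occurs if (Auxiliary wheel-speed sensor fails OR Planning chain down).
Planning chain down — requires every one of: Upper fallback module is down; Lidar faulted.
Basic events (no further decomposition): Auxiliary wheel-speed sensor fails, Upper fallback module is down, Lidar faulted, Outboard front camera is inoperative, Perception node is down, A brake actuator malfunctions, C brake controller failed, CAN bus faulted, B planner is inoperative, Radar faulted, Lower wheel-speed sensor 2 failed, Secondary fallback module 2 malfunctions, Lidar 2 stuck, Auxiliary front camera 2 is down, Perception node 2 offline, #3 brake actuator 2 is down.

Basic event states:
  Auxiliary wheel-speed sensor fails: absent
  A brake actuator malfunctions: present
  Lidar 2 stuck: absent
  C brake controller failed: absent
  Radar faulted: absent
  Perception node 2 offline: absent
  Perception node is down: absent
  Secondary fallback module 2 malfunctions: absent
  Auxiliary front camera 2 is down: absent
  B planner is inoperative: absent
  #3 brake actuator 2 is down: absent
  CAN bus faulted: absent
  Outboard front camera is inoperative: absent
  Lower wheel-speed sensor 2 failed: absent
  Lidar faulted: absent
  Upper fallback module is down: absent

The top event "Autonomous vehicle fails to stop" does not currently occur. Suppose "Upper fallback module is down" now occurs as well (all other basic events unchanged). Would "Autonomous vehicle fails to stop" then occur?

Counterfactual: set "Upper fallback module is down" to occurred.
Planning chain down [AND]: Upper fallback module is down=occurs, Lidar faulted=not → not all inputs occur → does not occur.
Fallback branch down [OR]: Auxiliary wheel-speed sensor fails=not, Planning chain down=not → no input occurs → does not occur.
Redundant channel fails [AND]: A brake actuator malfunctions=occurs, C brake controller failed=not → not all inputs occur → does not occur.
Actuation path inoperative [AND]: Perception node is down=not, Redundant channel fails=not → not all inputs occur → does not occur.
Brake command unavailable [AND]: Outboard front camera is inoperative=not, Actuation path inoperative=not → not all inputs occur → does not occur.
Perception stack lost [AND]: CAN bus faulted=not, B planner is inoperative=not → not all inputs occur → does not occur.
Planning chain 2 unavailable [OR]: Radar faulted=not, Lower wheel-speed sensor 2 failed=not, Secondary fallback module 2 malfunctions=not → no input occurs → does not occur.
Fallback branch 2 inoperative [OR]: Lidar 2 stuck=not, Auxiliary front camera 2 is down=not, Perception node 2 offline=not, #3 brake actuator 2 is down=not → no input occurs → does not occur.
Redundant channel 2 lost [OR]: Perception stack lost=not, Planning chain 2 unavailable=not, Fallback branch 2 inoperative=not → no input occurs → does not occur.
Autonomous vehicle fails to stop [OR]: Fallback branch down=not, Brake command unavailable=not, Redundant channel 2 lost=not → no input occurs → does not occur.

No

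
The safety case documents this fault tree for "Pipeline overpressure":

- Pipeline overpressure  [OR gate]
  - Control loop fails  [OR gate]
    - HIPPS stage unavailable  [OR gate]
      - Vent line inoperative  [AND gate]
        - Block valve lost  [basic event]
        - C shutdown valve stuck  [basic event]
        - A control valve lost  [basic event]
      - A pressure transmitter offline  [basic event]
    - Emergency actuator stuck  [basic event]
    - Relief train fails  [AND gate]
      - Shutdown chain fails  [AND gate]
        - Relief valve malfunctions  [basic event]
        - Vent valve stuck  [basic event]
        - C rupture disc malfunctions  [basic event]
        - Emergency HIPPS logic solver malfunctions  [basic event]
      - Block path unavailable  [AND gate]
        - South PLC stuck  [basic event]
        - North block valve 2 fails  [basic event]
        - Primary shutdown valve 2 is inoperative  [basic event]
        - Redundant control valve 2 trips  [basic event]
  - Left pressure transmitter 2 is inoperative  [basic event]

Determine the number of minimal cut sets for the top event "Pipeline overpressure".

5

Vent line inoperative [AND]: one cut set from each child combined → 1 × 1 × 1 = 1 cut set(s).
HIPPS stage unavailable [OR]: union of children's cut sets → 2 cut set(s).
Shutdown chain fails [AND]: one cut set from each child combined → 1 × 1 × 1 × 1 = 1 cut set(s).
Block path unavailable [AND]: one cut set from each child combined → 1 × 1 × 1 × 1 = 1 cut set(s).
Relief train fails [AND]: one cut set from each child combined → 1 × 1 = 1 cut set(s).
Control loop fails [OR]: union of children's cut sets → 4 cut set(s).
Pipeline overpressure [OR]: union of children's cut sets → 5 cut set(s).
Minimal cut sets: {A control valve lost, Block valve lost, C shutdown valve stuck}; {A pressure transmitter offline}; {Emergency actuator stuck}; {C rupture disc malfunctions, Emergency HIPPS logic solver malfunctions, North block valve 2 fails, Primary shutdown valve 2 is inoperative, Redundant control valve 2 trips, Relief valve malfunctions, South PLC stuck, Vent valve stuck}; {Left pressure transmitter 2 is inoperative}.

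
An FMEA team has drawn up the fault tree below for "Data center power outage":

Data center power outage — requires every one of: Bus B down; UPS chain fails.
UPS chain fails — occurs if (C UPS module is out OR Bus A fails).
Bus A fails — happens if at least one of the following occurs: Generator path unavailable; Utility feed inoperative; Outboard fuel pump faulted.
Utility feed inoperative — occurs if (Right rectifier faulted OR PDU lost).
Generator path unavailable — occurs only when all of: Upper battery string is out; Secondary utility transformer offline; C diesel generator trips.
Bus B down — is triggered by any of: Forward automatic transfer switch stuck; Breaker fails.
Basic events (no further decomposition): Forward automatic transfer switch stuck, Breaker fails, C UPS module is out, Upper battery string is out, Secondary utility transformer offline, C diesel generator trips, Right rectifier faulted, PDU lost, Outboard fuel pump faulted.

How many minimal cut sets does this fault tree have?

10

Bus B down [OR]: union of children's cut sets → 2 cut set(s).
Generator path unavailable [AND]: one cut set from each child combined → 1 × 1 × 1 = 1 cut set(s).
Utility feed inoperative [OR]: union of children's cut sets → 2 cut set(s).
Bus A fails [OR]: union of children's cut sets → 4 cut set(s).
UPS chain fails [OR]: union of children's cut sets → 5 cut set(s).
Data center power outage [AND]: one cut set from each child combined → 2 × 5 = 10 cut set(s).
Minimal cut sets: {C UPS module is out, Forward automatic transfer switch stuck}; {C diesel generator trips, Forward automatic transfer switch stuck, Secondary utility transformer offline, Upper battery string is out}; {Forward automatic transfer switch stuck, Right rectifier faulted}; {Forward automatic transfer switch stuck, PDU lost}; {Forward automatic transfer switch stuck, Outboard fuel pump faulted}; {Breaker fails, C UPS module is out}; {Breaker fails, C diesel generator trips, Secondary utility transformer offline, Upper battery string is out}; {Breaker fails, Right rectifier faulted}; {Breaker fails, PDU lost}; {Breaker fails, Outboard fuel pump faulted}.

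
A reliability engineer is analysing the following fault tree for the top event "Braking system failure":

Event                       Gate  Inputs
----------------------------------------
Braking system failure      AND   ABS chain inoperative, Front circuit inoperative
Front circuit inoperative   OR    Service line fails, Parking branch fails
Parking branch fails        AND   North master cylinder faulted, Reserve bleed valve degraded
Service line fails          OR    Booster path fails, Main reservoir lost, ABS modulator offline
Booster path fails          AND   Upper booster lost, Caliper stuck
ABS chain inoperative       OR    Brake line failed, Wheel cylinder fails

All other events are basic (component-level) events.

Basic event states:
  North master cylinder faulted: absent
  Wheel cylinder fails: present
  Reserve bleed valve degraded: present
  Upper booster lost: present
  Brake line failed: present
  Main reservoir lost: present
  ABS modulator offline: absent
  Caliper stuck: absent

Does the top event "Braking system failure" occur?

Yes

ABS chain inoperative [OR]: Brake line failed=occurs, Wheel cylinder fails=occurs → at least one input occurs → occurs.
Booster path fails [AND]: Upper booster lost=occurs, Caliper stuck=not → not all inputs occur → does not occur.
Service line fails [OR]: Booster path fails=not, Main reservoir lost=occurs, ABS modulator offline=not → at least one input occurs → occurs.
Parking branch fails [AND]: North master cylinder faulted=not, Reserve bleed valve degraded=occurs → not all inputs occur → does not occur.
Front circuit inoperative [OR]: Service line fails=occurs, Parking branch fails=not → at least one input occurs → occurs.
Braking system failure [AND]: ABS chain inoperative=occurs, Front circuit inoperative=occurs → all inputs occur → occurs.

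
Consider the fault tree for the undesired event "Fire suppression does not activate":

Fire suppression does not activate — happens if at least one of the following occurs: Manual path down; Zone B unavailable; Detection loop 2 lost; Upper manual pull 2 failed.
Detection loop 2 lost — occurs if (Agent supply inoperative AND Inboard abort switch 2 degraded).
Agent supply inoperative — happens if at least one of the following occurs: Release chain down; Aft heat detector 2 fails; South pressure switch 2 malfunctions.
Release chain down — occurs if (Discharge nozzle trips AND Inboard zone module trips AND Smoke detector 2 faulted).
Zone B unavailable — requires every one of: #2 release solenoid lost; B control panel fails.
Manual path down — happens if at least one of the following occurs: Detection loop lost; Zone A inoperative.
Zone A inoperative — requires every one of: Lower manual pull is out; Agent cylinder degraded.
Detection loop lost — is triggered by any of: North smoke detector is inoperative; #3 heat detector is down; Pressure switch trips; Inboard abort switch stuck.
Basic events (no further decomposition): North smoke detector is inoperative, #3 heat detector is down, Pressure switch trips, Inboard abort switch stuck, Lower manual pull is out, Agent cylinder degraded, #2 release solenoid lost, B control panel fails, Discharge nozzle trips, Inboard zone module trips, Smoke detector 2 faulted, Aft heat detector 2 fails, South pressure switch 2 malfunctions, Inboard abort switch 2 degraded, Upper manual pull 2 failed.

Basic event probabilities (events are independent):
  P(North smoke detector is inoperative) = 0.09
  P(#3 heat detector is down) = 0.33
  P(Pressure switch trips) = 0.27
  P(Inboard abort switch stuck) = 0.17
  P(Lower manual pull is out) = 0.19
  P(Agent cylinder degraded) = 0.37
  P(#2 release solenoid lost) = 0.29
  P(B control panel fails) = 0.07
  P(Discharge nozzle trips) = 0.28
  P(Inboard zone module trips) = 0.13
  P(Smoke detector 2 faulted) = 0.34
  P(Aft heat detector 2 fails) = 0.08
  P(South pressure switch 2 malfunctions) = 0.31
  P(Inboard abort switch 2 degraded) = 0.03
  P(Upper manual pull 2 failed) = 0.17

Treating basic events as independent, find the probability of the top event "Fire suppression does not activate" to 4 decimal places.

P(Detection loop lost) [OR] = 1 − (1−0.09) × (1−0.33) × (1−0.27) × (1−0.17) = 0.630583
P(Zone A inoperative) [AND] = 0.19 × 0.37 = 0.070300
P(Manual path down) [OR] = 1 − (1−0.630583) × (1−0.070300) = 0.656553
P(Zone B unavailable) [AND] = 0.29 × 0.07 = 0.020300
P(Release chain down) [AND] = 0.28 × 0.13 × 0.34 = 0.012376
P(Agent supply inoperative) [OR] = 1 − (1−0.012376) × (1−0.08) × (1−0.31) = 0.373056
P(Detection loop 2 lost) [AND] = 0.373056 × 0.03 = 0.011192
P(Fire suppression does not activate) [OR] = 1 − (1−0.656553) × (1−0.020300) × (1−0.011192) × (1−0.17) = 0.723851
Rounded to 4 decimal places: P(Fire suppression does not activate) ≈ 0.7239.

0.7239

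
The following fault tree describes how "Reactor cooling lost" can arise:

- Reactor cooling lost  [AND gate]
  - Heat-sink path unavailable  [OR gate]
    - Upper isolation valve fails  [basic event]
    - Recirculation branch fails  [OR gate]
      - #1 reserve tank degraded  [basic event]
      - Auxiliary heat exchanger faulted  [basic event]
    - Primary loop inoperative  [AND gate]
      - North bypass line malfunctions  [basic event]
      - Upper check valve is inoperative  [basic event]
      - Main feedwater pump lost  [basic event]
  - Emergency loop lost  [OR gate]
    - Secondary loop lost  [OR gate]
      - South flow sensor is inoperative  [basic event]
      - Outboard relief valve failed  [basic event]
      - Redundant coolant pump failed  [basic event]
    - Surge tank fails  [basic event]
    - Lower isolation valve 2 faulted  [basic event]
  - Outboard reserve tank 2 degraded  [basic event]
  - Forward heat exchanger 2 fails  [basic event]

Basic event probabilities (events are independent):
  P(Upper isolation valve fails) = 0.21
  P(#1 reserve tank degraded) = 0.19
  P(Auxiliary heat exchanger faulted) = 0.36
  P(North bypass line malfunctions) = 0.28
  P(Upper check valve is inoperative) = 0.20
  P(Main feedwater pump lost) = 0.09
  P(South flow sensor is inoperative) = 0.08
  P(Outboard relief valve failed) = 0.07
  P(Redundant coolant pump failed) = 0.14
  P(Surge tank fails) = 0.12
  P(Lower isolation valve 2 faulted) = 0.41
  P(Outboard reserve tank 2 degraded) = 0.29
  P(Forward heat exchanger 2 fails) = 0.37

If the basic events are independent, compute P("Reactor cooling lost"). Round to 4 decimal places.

0.0393

P(Recirculation branch fails) [OR] = 1 − (1−0.19) × (1−0.36) = 0.481600
P(Primary loop inoperative) [AND] = 0.28 × 0.20 × 0.09 = 0.005040
P(Heat-sink path unavailable) [OR] = 1 − (1−0.21) × (1−0.481600) × (1−0.005040) = 0.592528
P(Secondary loop lost) [OR] = 1 − (1−0.08) × (1−0.07) × (1−0.14) = 0.264184
P(Emergency loop lost) [OR] = 1 − (1−0.264184) × (1−0.12) × (1−0.41) = 0.617964
P(Reactor cooling lost) [AND] = 0.592528 × 0.617964 × 0.29 × 0.37 = 0.039289
Rounded to 4 decimal places: P(Reactor cooling lost) ≈ 0.0393.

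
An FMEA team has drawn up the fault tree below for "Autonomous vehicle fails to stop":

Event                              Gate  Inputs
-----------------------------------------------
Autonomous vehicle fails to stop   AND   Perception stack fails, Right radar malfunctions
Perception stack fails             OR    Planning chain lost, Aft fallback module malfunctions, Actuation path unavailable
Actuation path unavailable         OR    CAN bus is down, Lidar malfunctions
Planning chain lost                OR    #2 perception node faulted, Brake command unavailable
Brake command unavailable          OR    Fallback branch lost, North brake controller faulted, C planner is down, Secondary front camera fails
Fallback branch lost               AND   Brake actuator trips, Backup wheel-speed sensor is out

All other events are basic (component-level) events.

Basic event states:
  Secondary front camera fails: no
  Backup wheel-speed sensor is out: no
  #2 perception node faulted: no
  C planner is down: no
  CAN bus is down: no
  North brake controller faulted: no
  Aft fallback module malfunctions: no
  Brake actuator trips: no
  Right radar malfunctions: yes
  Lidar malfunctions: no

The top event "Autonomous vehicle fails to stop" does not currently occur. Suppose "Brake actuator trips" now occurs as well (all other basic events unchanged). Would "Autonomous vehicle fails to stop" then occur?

No

Counterfactual: set "Brake actuator trips" to occurred.
Fallback branch lost [AND]: Brake actuator trips=occurs, Backup wheel-speed sensor is out=not → not all inputs occur → does not occur.
Brake command unavailable [OR]: Fallback branch lost=not, North brake controller faulted=not, C planner is down=not, Secondary front camera fails=not → no input occurs → does not occur.
Planning chain lost [OR]: #2 perception node faulted=not, Brake command unavailable=not → no input occurs → does not occur.
Actuation path unavailable [OR]: CAN bus is down=not, Lidar malfunctions=not → no input occurs → does not occur.
Perception stack fails [OR]: Planning chain lost=not, Aft fallback module malfunctions=not, Actuation path unavailable=not → no input occurs → does not occur.
Autonomous vehicle fails to stop [AND]: Perception stack fails=not, Right radar malfunctions=occurs → not all inputs occur → does not occur.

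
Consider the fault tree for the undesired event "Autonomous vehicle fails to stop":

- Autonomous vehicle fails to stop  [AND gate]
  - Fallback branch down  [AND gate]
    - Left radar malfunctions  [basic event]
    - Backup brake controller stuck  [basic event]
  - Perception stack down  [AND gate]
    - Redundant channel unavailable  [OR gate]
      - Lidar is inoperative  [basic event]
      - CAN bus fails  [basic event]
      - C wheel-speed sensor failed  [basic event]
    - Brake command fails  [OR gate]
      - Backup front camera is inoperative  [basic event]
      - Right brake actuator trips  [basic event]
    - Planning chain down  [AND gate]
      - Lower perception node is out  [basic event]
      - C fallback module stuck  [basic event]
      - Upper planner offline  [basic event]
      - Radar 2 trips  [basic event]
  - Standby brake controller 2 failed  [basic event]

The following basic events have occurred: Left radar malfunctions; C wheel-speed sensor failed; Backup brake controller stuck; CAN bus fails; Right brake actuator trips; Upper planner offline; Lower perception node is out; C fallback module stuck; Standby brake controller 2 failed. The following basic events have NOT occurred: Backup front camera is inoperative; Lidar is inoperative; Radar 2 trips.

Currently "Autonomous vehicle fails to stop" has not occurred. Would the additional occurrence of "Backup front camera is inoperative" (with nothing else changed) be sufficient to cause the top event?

No

Counterfactual: set "Backup front camera is inoperative" to occurred.
Fallback branch down [AND]: Left radar malfunctions=occurs, Backup brake controller stuck=occurs → all inputs occur → occurs.
Redundant channel unavailable [OR]: Lidar is inoperative=not, CAN bus fails=occurs, C wheel-speed sensor failed=occurs → at least one input occurs → occurs.
Brake command fails [OR]: Backup front camera is inoperative=occurs, Right brake actuator trips=occurs → at least one input occurs → occurs.
Planning chain down [AND]: Lower perception node is out=occurs, C fallback module stuck=occurs, Upper planner offline=occurs, Radar 2 trips=not → not all inputs occur → does not occur.
Perception stack down [AND]: Redundant channel unavailable=occurs, Brake command fails=occurs, Planning chain down=not → not all inputs occur → does not occur.
Autonomous vehicle fails to stop [AND]: Fallback branch down=occurs, Perception stack down=not, Standby brake controller 2 failed=occurs → not all inputs occur → does not occur.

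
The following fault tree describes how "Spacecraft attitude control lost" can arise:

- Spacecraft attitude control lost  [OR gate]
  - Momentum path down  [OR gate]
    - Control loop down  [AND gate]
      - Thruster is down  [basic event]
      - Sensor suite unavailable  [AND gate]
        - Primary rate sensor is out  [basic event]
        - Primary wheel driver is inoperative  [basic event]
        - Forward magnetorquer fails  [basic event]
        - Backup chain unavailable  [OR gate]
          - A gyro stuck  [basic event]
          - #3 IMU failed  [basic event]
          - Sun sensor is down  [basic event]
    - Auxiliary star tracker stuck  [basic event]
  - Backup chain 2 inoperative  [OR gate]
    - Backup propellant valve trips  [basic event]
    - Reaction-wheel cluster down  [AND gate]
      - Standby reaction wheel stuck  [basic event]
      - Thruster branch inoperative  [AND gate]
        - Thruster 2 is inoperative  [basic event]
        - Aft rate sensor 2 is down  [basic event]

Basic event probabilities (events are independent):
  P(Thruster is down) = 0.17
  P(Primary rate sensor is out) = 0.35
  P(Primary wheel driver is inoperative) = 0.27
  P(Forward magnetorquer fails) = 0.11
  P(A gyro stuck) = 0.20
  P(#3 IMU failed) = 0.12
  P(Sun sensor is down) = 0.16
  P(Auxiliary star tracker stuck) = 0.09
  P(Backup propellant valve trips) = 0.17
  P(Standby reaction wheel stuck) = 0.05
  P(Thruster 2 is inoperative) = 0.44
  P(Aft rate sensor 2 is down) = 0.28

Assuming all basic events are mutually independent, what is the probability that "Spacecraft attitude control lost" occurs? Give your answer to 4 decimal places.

0.2499

P(Backup chain unavailable) [OR] = 1 − (1−0.20) × (1−0.12) × (1−0.16) = 0.408640
P(Sensor suite unavailable) [AND] = 0.35 × 0.27 × 0.11 × 0.408640 = 0.004248
P(Control loop down) [AND] = 0.17 × 0.004248 = 0.000722
P(Momentum path down) [OR] = 1 − (1−0.000722) × (1−0.09) = 0.090657
P(Thruster branch inoperative) [AND] = 0.44 × 0.28 = 0.123200
P(Reaction-wheel cluster down) [AND] = 0.05 × 0.123200 = 0.006160
P(Backup chain 2 inoperative) [OR] = 1 − (1−0.17) × (1−0.006160) = 0.175113
P(Spacecraft attitude control lost) [OR] = 1 − (1−0.090657) × (1−0.175113) = 0.249895
Rounded to 4 decimal places: P(Spacecraft attitude control lost) ≈ 0.2499.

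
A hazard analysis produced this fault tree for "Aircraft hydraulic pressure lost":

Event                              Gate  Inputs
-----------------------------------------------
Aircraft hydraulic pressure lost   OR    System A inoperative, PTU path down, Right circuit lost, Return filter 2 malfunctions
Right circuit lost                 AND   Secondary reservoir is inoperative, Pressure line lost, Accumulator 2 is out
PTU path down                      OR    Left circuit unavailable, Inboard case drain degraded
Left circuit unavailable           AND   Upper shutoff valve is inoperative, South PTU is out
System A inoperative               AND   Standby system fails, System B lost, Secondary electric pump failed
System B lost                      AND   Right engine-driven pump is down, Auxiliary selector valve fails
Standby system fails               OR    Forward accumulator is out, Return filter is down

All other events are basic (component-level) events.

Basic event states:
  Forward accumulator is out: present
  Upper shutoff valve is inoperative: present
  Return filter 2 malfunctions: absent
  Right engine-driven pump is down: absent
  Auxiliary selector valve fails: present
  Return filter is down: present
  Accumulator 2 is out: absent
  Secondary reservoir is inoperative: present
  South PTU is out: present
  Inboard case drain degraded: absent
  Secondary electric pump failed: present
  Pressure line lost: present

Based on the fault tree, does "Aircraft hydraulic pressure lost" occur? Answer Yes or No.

Standby system fails [OR]: Forward accumulator is out=occurs, Return filter is down=occurs → at least one input occurs → occurs.
System B lost [AND]: Right engine-driven pump is down=not, Auxiliary selector valve fails=occurs → not all inputs occur → does not occur.
System A inoperative [AND]: Standby system fails=occurs, System B lost=not, Secondary electric pump failed=occurs → not all inputs occur → does not occur.
Left circuit unavailable [AND]: Upper shutoff valve is inoperative=occurs, South PTU is out=occurs → all inputs occur → occurs.
PTU path down [OR]: Left circuit unavailable=occurs, Inboard case drain degraded=not → at least one input occurs → occurs.
Right circuit lost [AND]: Secondary reservoir is inoperative=occurs, Pressure line lost=occurs, Accumulator 2 is out=not → not all inputs occur → does not occur.
Aircraft hydraulic pressure lost [OR]: System A inoperative=not, PTU path down=occurs, Right circuit lost=not, Return filter 2 malfunctions=not → at least one input occurs → occurs.

Yes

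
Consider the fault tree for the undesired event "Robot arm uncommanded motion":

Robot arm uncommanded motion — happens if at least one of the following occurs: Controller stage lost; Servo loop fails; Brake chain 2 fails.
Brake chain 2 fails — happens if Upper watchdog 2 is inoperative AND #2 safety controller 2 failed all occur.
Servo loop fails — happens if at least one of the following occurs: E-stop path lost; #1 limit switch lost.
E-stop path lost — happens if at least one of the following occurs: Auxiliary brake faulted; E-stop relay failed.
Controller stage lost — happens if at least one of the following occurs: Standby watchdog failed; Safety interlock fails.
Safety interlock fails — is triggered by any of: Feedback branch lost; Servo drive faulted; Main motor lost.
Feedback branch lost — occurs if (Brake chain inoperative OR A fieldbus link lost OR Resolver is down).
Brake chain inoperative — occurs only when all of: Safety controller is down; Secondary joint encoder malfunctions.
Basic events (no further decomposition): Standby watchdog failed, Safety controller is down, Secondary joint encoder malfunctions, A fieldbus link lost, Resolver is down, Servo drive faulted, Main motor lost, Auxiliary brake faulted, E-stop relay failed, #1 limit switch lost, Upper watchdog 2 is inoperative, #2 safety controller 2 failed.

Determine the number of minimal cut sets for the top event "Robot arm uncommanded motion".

10

Brake chain inoperative [AND]: one cut set from each child combined → 1 × 1 = 1 cut set(s).
Feedback branch lost [OR]: union of children's cut sets → 3 cut set(s).
Safety interlock fails [OR]: union of children's cut sets → 5 cut set(s).
Controller stage lost [OR]: union of children's cut sets → 6 cut set(s).
E-stop path lost [OR]: union of children's cut sets → 2 cut set(s).
Servo loop fails [OR]: union of children's cut sets → 3 cut set(s).
Brake chain 2 fails [AND]: one cut set from each child combined → 1 × 1 = 1 cut set(s).
Robot arm uncommanded motion [OR]: union of children's cut sets → 10 cut set(s).
Minimal cut sets: {Standby watchdog failed}; {Safety controller is down, Secondary joint encoder malfunctions}; {A fieldbus link lost}; {Resolver is down}; {Servo drive faulted}; {Main motor lost}; {Auxiliary brake faulted}; {E-stop relay failed}; {#1 limit switch lost}; {#2 safety controller 2 failed, Upper watchdog 2 is inoperative}.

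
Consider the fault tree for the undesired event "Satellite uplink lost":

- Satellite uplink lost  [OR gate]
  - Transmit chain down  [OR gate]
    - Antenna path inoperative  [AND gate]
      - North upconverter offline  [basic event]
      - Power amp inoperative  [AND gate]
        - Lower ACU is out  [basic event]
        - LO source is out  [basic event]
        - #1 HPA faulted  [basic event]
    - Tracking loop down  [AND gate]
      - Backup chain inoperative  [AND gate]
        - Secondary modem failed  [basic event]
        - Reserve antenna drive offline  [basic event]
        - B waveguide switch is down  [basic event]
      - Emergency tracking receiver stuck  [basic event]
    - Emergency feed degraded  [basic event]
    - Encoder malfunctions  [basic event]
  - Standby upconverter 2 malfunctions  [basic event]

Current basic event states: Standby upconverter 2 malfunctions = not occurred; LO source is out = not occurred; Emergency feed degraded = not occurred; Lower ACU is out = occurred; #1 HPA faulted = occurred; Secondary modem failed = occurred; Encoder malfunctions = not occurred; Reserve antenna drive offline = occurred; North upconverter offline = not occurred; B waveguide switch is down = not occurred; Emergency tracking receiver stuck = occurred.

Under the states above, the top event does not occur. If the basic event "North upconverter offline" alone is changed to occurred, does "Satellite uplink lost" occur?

Counterfactual: set "North upconverter offline" to occurred.
Power amp inoperative [AND]: Lower ACU is out=occurs, LO source is out=not, #1 HPA faulted=occurs → not all inputs occur → does not occur.
Antenna path inoperative [AND]: North upconverter offline=occurs, Power amp inoperative=not → not all inputs occur → does not occur.
Backup chain inoperative [AND]: Secondary modem failed=occurs, Reserve antenna drive offline=occurs, B waveguide switch is down=not → not all inputs occur → does not occur.
Tracking loop down [AND]: Backup chain inoperative=not, Emergency tracking receiver stuck=occurs → not all inputs occur → does not occur.
Transmit chain down [OR]: Antenna path inoperative=not, Tracking loop down=not, Emergency feed degraded=not, Encoder malfunctions=not → no input occurs → does not occur.
Satellite uplink lost [OR]: Transmit chain down=not, Standby upconverter 2 malfunctions=not → no input occurs → does not occur.

No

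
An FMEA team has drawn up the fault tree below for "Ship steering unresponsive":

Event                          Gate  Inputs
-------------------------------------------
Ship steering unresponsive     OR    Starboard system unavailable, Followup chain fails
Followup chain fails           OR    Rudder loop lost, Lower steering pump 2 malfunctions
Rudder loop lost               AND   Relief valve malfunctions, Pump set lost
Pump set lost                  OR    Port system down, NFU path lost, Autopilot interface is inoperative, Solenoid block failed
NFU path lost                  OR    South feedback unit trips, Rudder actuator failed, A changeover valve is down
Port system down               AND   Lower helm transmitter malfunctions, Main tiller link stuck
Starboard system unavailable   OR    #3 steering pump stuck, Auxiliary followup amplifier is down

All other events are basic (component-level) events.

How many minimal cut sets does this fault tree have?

Starboard system unavailable [OR]: union of children's cut sets → 2 cut set(s).
Port system down [AND]: one cut set from each child combined → 1 × 1 = 1 cut set(s).
NFU path lost [OR]: union of children's cut sets → 3 cut set(s).
Pump set lost [OR]: union of children's cut sets → 6 cut set(s).
Rudder loop lost [AND]: one cut set from each child combined → 1 × 6 = 6 cut set(s).
Followup chain fails [OR]: union of children's cut sets → 7 cut set(s).
Ship steering unresponsive [OR]: union of children's cut sets → 9 cut set(s).
Minimal cut sets: {#3 steering pump stuck}; {Auxiliary followup amplifier is down}; {Lower helm transmitter malfunctions, Main tiller link stuck, Relief valve malfunctions}; {Relief valve malfunctions, South feedback unit trips}; {Relief valve malfunctions, Rudder actuator failed}; {A changeover valve is down, Relief valve malfunctions}; {Autopilot interface is inoperative, Relief valve malfunctions}; {Relief valve malfunctions, Solenoid block failed}; {Lower steering pump 2 malfunctions}.

9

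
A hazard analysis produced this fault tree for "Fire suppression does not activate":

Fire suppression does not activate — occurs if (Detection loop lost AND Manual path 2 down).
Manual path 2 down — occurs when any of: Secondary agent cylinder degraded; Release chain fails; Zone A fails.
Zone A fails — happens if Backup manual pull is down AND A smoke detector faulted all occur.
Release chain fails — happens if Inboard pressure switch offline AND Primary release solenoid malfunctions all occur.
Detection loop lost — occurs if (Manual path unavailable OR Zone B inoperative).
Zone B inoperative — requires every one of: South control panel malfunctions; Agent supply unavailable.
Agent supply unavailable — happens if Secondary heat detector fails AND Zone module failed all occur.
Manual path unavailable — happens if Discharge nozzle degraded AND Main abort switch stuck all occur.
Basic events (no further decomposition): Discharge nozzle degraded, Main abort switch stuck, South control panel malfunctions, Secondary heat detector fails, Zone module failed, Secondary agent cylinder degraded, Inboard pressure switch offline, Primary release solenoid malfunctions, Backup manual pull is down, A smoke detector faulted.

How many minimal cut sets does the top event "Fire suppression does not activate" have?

6

Manual path unavailable [AND]: one cut set from each child combined → 1 × 1 = 1 cut set(s).
Agent supply unavailable [AND]: one cut set from each child combined → 1 × 1 = 1 cut set(s).
Zone B inoperative [AND]: one cut set from each child combined → 1 × 1 = 1 cut set(s).
Detection loop lost [OR]: union of children's cut sets → 2 cut set(s).
Release chain fails [AND]: one cut set from each child combined → 1 × 1 = 1 cut set(s).
Zone A fails [AND]: one cut set from each child combined → 1 × 1 = 1 cut set(s).
Manual path 2 down [OR]: union of children's cut sets → 3 cut set(s).
Fire suppression does not activate [AND]: one cut set from each child combined → 2 × 3 = 6 cut set(s).
Minimal cut sets: {Discharge nozzle degraded, Main abort switch stuck, Secondary agent cylinder degraded}; {Discharge nozzle degraded, Inboard pressure switch offline, Main abort switch stuck, Primary release solenoid malfunctions}; {A smoke detector faulted, Backup manual pull is down, Discharge nozzle degraded, Main abort switch stuck}; {Secondary agent cylinder degraded, Secondary heat detector fails, South control panel malfunctions, Zone module failed}; {Inboard pressure switch offline, Primary release solenoid malfunctions, Secondary heat detector fails, South control panel malfunctions, Zone module failed}; {A smoke detector faulted, Backup manual pull is down, Secondary heat detector fails, South control panel malfunctions, Zone module failed}.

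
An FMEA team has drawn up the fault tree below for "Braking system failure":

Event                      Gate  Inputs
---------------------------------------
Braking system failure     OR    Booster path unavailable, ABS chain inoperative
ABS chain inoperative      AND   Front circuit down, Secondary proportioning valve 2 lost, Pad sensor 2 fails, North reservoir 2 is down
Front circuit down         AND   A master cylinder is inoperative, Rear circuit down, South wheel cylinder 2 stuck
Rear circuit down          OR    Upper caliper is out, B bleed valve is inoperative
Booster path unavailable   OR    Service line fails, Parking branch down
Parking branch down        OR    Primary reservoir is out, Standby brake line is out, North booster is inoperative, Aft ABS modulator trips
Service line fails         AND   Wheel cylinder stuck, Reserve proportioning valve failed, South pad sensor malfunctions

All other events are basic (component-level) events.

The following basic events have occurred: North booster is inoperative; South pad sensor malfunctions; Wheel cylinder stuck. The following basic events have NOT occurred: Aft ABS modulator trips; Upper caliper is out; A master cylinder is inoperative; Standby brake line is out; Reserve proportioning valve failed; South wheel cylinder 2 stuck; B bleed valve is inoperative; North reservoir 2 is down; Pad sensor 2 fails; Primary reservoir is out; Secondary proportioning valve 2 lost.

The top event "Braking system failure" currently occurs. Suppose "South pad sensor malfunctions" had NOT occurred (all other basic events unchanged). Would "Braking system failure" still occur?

Counterfactual: set "South pad sensor malfunctions" to not occurred.
Service line fails [AND]: Wheel cylinder stuck=occurs, Reserve proportioning valve failed=not, South pad sensor malfunctions=not → not all inputs occur → does not occur.
Parking branch down [OR]: Primary reservoir is out=not, Standby brake line is out=not, North booster is inoperative=occurs, Aft ABS modulator trips=not → at least one input occurs → occurs.
Booster path unavailable [OR]: Service line fails=not, Parking branch down=occurs → at least one input occurs → occurs.
Rear circuit down [OR]: Upper caliper is out=not, B bleed valve is inoperative=not → no input occurs → does not occur.
Front circuit down [AND]: A master cylinder is inoperative=not, Rear circuit down=not, South wheel cylinder 2 stuck=not → not all inputs occur → does not occur.
ABS chain inoperative [AND]: Front circuit down=not, Secondary proportioning valve 2 lost=not, Pad sensor 2 fails=not, North reservoir 2 is down=not → not all inputs occur → does not occur.
Braking system failure [OR]: Booster path unavailable=occurs, ABS chain inoperative=not → at least one input occurs → occurs.

Yes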